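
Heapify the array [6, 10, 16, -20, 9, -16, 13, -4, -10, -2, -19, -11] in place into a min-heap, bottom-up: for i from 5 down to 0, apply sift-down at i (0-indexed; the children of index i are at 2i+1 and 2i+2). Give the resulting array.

[-20, -19, -16, -10, -2, -11, 13, -4, 10, 6, 9, 16]

sift down from index 5: already satisfies heap property
sift down from index 4:
  9 vs smaller child -19 at index 10, swap → [6, 10, 16, -20, -19, -16, 13, -4, -10, -2, 9, -11]
sift down from index 3: already satisfies heap property
sift down from index 2:
  16 vs smaller child -16 at index 5, swap → [6, 10, -16, -20, -19, 16, 13, -4, -10, -2, 9, -11]
  16 vs only child -11 at index 11, swap → [6, 10, -16, -20, -19, -11, 13, -4, -10, -2, 9, 16]
sift down from index 1:
  10 vs smaller child -20 at index 3, swap → [6, -20, -16, 10, -19, -11, 13, -4, -10, -2, 9, 16]
  10 vs smaller child -10 at index 8, swap → [6, -20, -16, -10, -19, -11, 13, -4, 10, -2, 9, 16]
sift down from index 0:
  6 vs smaller child -20 at index 1, swap → [-20, 6, -16, -10, -19, -11, 13, -4, 10, -2, 9, 16]
  6 vs smaller child -19 at index 4, swap → [-20, -19, -16, -10, 6, -11, 13, -4, 10, -2, 9, 16]
  6 vs smaller child -2 at index 9, swap → [-20, -19, -16, -10, -2, -11, 13, -4, 10, 6, 9, 16]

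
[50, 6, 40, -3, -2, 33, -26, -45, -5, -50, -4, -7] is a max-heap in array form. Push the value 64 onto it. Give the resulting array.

[64, 6, 50, -3, -2, 40, -26, -45, -5, -50, -4, -7, 33]

append 64 at index 12 → [50, 6, 40, -3, -2, 33, -26, -45, -5, -50, -4, -7, 64]
64 > parent 33 at index 5, swap → [50, 6, 40, -3, -2, 64, -26, -45, -5, -50, -4, -7, 33]
64 > parent 40 at index 2, swap → [50, 6, 64, -3, -2, 40, -26, -45, -5, -50, -4, -7, 33]
64 > parent 50 at index 0, swap → [64, 6, 50, -3, -2, 40, -26, -45, -5, -50, -4, -7, 33]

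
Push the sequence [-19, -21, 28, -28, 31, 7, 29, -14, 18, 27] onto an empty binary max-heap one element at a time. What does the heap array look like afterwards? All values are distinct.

Insert -19:
  append -19 at index 0 → [-19] (no swap needed)
Insert -21:
  append -21 at index 1 → [-19, -21] (no swap needed)
Insert 28:
  append 28 at index 2 → [-19, -21, 28]
  28 > parent -19 at index 0, swap → [28, -21, -19]
Insert -28:
  append -28 at index 3 → [28, -21, -19, -28] (no swap needed)
Insert 31:
  append 31 at index 4 → [28, -21, -19, -28, 31]
  31 > parent -21 at index 1, swap → [28, 31, -19, -28, -21]
  31 > parent 28 at index 0, swap → [31, 28, -19, -28, -21]
Insert 7:
  append 7 at index 5 → [31, 28, -19, -28, -21, 7]
  7 > parent -19 at index 2, swap → [31, 28, 7, -28, -21, -19]
Insert 29:
  append 29 at index 6 → [31, 28, 7, -28, -21, -19, 29]
  29 > parent 7 at index 2, swap → [31, 28, 29, -28, -21, -19, 7]
Insert -14:
  append -14 at index 7 → [31, 28, 29, -28, -21, -19, 7, -14]
  -14 > parent -28 at index 3, swap → [31, 28, 29, -14, -21, -19, 7, -28]
Insert 18:
  append 18 at index 8 → [31, 28, 29, -14, -21, -19, 7, -28, 18]
  18 > parent -14 at index 3, swap → [31, 28, 29, 18, -21, -19, 7, -28, -14]
Insert 27:
  append 27 at index 9 → [31, 28, 29, 18, -21, -19, 7, -28, -14, 27]
  27 > parent -21 at index 4, swap → [31, 28, 29, 18, 27, -19, 7, -28, -14, -21]

[31, 28, 29, 18, 27, -19, 7, -28, -14, -21]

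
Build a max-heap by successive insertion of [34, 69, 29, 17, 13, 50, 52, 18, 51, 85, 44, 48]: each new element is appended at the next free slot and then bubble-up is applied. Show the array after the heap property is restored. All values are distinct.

[85, 69, 52, 34, 51, 48, 50, 17, 18, 13, 44, 29]

Insert 34:
  append 34 at index 0 → [34] (no swap needed)
Insert 69:
  append 69 at index 1 → [34, 69]
  69 > parent 34 at index 0, swap → [69, 34]
Insert 29:
  append 29 at index 2 → [69, 34, 29] (no swap needed)
Insert 17:
  append 17 at index 3 → [69, 34, 29, 17] (no swap needed)
Insert 13:
  append 13 at index 4 → [69, 34, 29, 17, 13] (no swap needed)
Insert 50:
  append 50 at index 5 → [69, 34, 29, 17, 13, 50]
  50 > parent 29 at index 2, swap → [69, 34, 50, 17, 13, 29]
Insert 52:
  append 52 at index 6 → [69, 34, 50, 17, 13, 29, 52]
  52 > parent 50 at index 2, swap → [69, 34, 52, 17, 13, 29, 50]
Insert 18:
  append 18 at index 7 → [69, 34, 52, 17, 13, 29, 50, 18]
  18 > parent 17 at index 3, swap → [69, 34, 52, 18, 13, 29, 50, 17]
Insert 51:
  append 51 at index 8 → [69, 34, 52, 18, 13, 29, 50, 17, 51]
  51 > parent 18 at index 3, swap → [69, 34, 52, 51, 13, 29, 50, 17, 18]
  51 > parent 34 at index 1, swap → [69, 51, 52, 34, 13, 29, 50, 17, 18]
Insert 85:
  append 85 at index 9 → [69, 51, 52, 34, 13, 29, 50, 17, 18, 85]
  85 > parent 13 at index 4, swap → [69, 51, 52, 34, 85, 29, 50, 17, 18, 13]
  85 > parent 51 at index 1, swap → [69, 85, 52, 34, 51, 29, 50, 17, 18, 13]
  85 > parent 69 at index 0, swap → [85, 69, 52, 34, 51, 29, 50, 17, 18, 13]
Insert 44:
  append 44 at index 10 → [85, 69, 52, 34, 51, 29, 50, 17, 18, 13, 44] (no swap needed)
Insert 48:
  append 48 at index 11 → [85, 69, 52, 34, 51, 29, 50, 17, 18, 13, 44, 48]
  48 > parent 29 at index 5, swap → [85, 69, 52, 34, 51, 48, 50, 17, 18, 13, 44, 29]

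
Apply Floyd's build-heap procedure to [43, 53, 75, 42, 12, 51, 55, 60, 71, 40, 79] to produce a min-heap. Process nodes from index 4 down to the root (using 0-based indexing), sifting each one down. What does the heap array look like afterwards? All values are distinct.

[12, 40, 51, 42, 43, 75, 55, 60, 71, 53, 79]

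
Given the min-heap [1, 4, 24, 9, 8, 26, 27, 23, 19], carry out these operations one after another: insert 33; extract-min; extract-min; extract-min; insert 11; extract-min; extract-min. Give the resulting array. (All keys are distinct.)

insert 33:
  append 33 at index 9 → [1, 4, 24, 9, 8, 26, 27, 23, 19, 33] (no swap needed)
extract-min → returns 1:
  remove root 1; move last element 33 to root → [33, 4, 24, 9, 8, 26, 27, 23, 19]
  33 vs smaller child 4 at index 1, swap → [4, 33, 24, 9, 8, 26, 27, 23, 19]
  33 vs smaller child 8 at index 4, swap → [4, 8, 24, 9, 33, 26, 27, 23, 19]
extract-min → returns 4:
  remove root 4; move last element 19 to root → [19, 8, 24, 9, 33, 26, 27, 23]
  19 vs smaller child 8 at index 1, swap → [8, 19, 24, 9, 33, 26, 27, 23]
  19 vs smaller child 9 at index 3, swap → [8, 9, 24, 19, 33, 26, 27, 23]
extract-min → returns 8:
  remove root 8; move last element 23 to root → [23, 9, 24, 19, 33, 26, 27]
  23 vs smaller child 9 at index 1, swap → [9, 23, 24, 19, 33, 26, 27]
  23 vs smaller child 19 at index 3, swap → [9, 19, 24, 23, 33, 26, 27]
insert 11:
  append 11 at index 7 → [9, 19, 24, 23, 33, 26, 27, 11]
  11 < parent 23 at index 3, swap → [9, 19, 24, 11, 33, 26, 27, 23]
  11 < parent 19 at index 1, swap → [9, 11, 24, 19, 33, 26, 27, 23]
extract-min → returns 9:
  remove root 9; move last element 23 to root → [23, 11, 24, 19, 33, 26, 27]
  23 vs smaller child 11 at index 1, swap → [11, 23, 24, 19, 33, 26, 27]
  23 vs smaller child 19 at index 3, swap → [11, 19, 24, 23, 33, 26, 27]
extract-min → returns 11:
  remove root 11; move last element 27 to root → [27, 19, 24, 23, 33, 26]
  27 vs smaller child 19 at index 1, swap → [19, 27, 24, 23, 33, 26]
  27 vs smaller child 23 at index 3, swap → [19, 23, 24, 27, 33, 26]

[19, 23, 24, 27, 33, 26]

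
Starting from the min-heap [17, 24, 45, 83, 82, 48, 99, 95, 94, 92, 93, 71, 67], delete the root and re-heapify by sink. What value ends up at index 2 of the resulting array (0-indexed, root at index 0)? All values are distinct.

45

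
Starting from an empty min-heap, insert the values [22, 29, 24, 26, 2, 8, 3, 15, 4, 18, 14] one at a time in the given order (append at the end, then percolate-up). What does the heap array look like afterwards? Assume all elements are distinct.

Insert 22:
  append 22 at index 0 → [22] (no swap needed)
Insert 29:
  append 29 at index 1 → [22, 29] (no swap needed)
Insert 24:
  append 24 at index 2 → [22, 29, 24] (no swap needed)
Insert 26:
  append 26 at index 3 → [22, 29, 24, 26]
  26 < parent 29 at index 1, swap → [22, 26, 24, 29]
Insert 2:
  append 2 at index 4 → [22, 26, 24, 29, 2]
  2 < parent 26 at index 1, swap → [22, 2, 24, 29, 26]
  2 < parent 22 at index 0, swap → [2, 22, 24, 29, 26]
Insert 8:
  append 8 at index 5 → [2, 22, 24, 29, 26, 8]
  8 < parent 24 at index 2, swap → [2, 22, 8, 29, 26, 24]
Insert 3:
  append 3 at index 6 → [2, 22, 8, 29, 26, 24, 3]
  3 < parent 8 at index 2, swap → [2, 22, 3, 29, 26, 24, 8]
Insert 15:
  append 15 at index 7 → [2, 22, 3, 29, 26, 24, 8, 15]
  15 < parent 29 at index 3, swap → [2, 22, 3, 15, 26, 24, 8, 29]
  15 < parent 22 at index 1, swap → [2, 15, 3, 22, 26, 24, 8, 29]
Insert 4:
  append 4 at index 8 → [2, 15, 3, 22, 26, 24, 8, 29, 4]
  4 < parent 22 at index 3, swap → [2, 15, 3, 4, 26, 24, 8, 29, 22]
  4 < parent 15 at index 1, swap → [2, 4, 3, 15, 26, 24, 8, 29, 22]
Insert 18:
  append 18 at index 9 → [2, 4, 3, 15, 26, 24, 8, 29, 22, 18]
  18 < parent 26 at index 4, swap → [2, 4, 3, 15, 18, 24, 8, 29, 22, 26]
Insert 14:
  append 14 at index 10 → [2, 4, 3, 15, 18, 24, 8, 29, 22, 26, 14]
  14 < parent 18 at index 4, swap → [2, 4, 3, 15, 14, 24, 8, 29, 22, 26, 18]

[2, 4, 3, 15, 14, 24, 8, 29, 22, 26, 18]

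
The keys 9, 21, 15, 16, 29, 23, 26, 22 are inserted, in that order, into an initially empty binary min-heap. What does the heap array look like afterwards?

[9, 16, 15, 21, 29, 23, 26, 22]

Insert 9:
  append 9 at index 0 → [9] (no swap needed)
Insert 21:
  append 21 at index 1 → [9, 21] (no swap needed)
Insert 15:
  append 15 at index 2 → [9, 21, 15] (no swap needed)
Insert 16:
  append 16 at index 3 → [9, 21, 15, 16]
  16 < parent 21 at index 1, swap → [9, 16, 15, 21]
Insert 29:
  append 29 at index 4 → [9, 16, 15, 21, 29] (no swap needed)
Insert 23:
  append 23 at index 5 → [9, 16, 15, 21, 29, 23] (no swap needed)
Insert 26:
  append 26 at index 6 → [9, 16, 15, 21, 29, 23, 26] (no swap needed)
Insert 22:
  append 22 at index 7 → [9, 16, 15, 21, 29, 23, 26, 22] (no swap needed)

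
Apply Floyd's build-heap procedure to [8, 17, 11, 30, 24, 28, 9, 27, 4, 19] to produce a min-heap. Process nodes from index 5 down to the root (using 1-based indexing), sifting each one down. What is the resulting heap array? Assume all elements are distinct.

[4, 8, 9, 17, 19, 28, 11, 27, 30, 24]

sift down from index 5:
  24 vs only child 19 at index 10, swap → [8, 17, 11, 30, 19, 28, 9, 27, 4, 24]
sift down from index 4:
  30 vs smaller child 4 at index 9, swap → [8, 17, 11, 4, 19, 28, 9, 27, 30, 24]
sift down from index 3:
  11 vs smaller child 9 at index 7, swap → [8, 17, 9, 4, 19, 28, 11, 27, 30, 24]
sift down from index 2:
  17 vs smaller child 4 at index 4, swap → [8, 4, 9, 17, 19, 28, 11, 27, 30, 24]
sift down from index 1:
  8 vs smaller child 4 at index 2, swap → [4, 8, 9, 17, 19, 28, 11, 27, 30, 24]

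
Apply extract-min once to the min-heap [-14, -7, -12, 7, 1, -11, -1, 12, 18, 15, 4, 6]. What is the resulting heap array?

remove root -14; move last element 6 to root → [6, -7, -12, 7, 1, -11, -1, 12, 18, 15, 4]
6 vs smaller child -12 at index 2, swap → [-12, -7, 6, 7, 1, -11, -1, 12, 18, 15, 4]
6 vs smaller child -11 at index 5, swap → [-12, -7, -11, 7, 1, 6, -1, 12, 18, 15, 4]

[-12, -7, -11, 7, 1, 6, -1, 12, 18, 15, 4]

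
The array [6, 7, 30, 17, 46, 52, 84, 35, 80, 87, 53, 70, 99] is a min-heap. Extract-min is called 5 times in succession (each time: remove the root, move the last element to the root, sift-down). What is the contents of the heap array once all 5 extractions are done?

[46, 70, 52, 80, 87, 53, 84, 99]

extract-min #1 returns 6:
  remove root 6; move last element 99 to root → [99, 7, 30, 17, 46, 52, 84, 35, 80, 87, 53, 70]
  99 vs smaller child 7 at index 1, swap → [7, 99, 30, 17, 46, 52, 84, 35, 80, 87, 53, 70]
  99 vs smaller child 17 at index 3, swap → [7, 17, 30, 99, 46, 52, 84, 35, 80, 87, 53, 70]
  99 vs smaller child 35 at index 7, swap → [7, 17, 30, 35, 46, 52, 84, 99, 80, 87, 53, 70]
extract-min #2 returns 7:
  remove root 7; move last element 70 to root → [70, 17, 30, 35, 46, 52, 84, 99, 80, 87, 53]
  70 vs smaller child 17 at index 1, swap → [17, 70, 30, 35, 46, 52, 84, 99, 80, 87, 53]
  70 vs smaller child 35 at index 3, swap → [17, 35, 30, 70, 46, 52, 84, 99, 80, 87, 53]
extract-min #3 returns 17:
  remove root 17; move last element 53 to root → [53, 35, 30, 70, 46, 52, 84, 99, 80, 87]
  53 vs smaller child 30 at index 2, swap → [30, 35, 53, 70, 46, 52, 84, 99, 80, 87]
  53 vs smaller child 52 at index 5, swap → [30, 35, 52, 70, 46, 53, 84, 99, 80, 87]
extract-min #4 returns 30:
  remove root 30; move last element 87 to root → [87, 35, 52, 70, 46, 53, 84, 99, 80]
  87 vs smaller child 35 at index 1, swap → [35, 87, 52, 70, 46, 53, 84, 99, 80]
  87 vs smaller child 46 at index 4, swap → [35, 46, 52, 70, 87, 53, 84, 99, 80]
extract-min #5 returns 35:
  remove root 35; move last element 80 to root → [80, 46, 52, 70, 87, 53, 84, 99]
  80 vs smaller child 46 at index 1, swap → [46, 80, 52, 70, 87, 53, 84, 99]
  80 vs smaller child 70 at index 3, swap → [46, 70, 52, 80, 87, 53, 84, 99]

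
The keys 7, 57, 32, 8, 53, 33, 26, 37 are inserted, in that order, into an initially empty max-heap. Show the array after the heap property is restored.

[57, 53, 33, 37, 8, 32, 26, 7]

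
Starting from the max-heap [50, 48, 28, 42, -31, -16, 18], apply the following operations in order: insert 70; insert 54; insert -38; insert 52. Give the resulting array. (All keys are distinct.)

[70, 54, 28, 50, 52, -16, 18, 42, 48, -38, -31]

insert 70:
  append 70 at index 7 → [50, 48, 28, 42, -31, -16, 18, 70]
  70 > parent 42 at index 3, swap → [50, 48, 28, 70, -31, -16, 18, 42]
  70 > parent 48 at index 1, swap → [50, 70, 28, 48, -31, -16, 18, 42]
  70 > parent 50 at index 0, swap → [70, 50, 28, 48, -31, -16, 18, 42]
insert 54:
  append 54 at index 8 → [70, 50, 28, 48, -31, -16, 18, 42, 54]
  54 > parent 48 at index 3, swap → [70, 50, 28, 54, -31, -16, 18, 42, 48]
  54 > parent 50 at index 1, swap → [70, 54, 28, 50, -31, -16, 18, 42, 48]
insert -38:
  append -38 at index 9 → [70, 54, 28, 50, -31, -16, 18, 42, 48, -38] (no swap needed)
insert 52:
  append 52 at index 10 → [70, 54, 28, 50, -31, -16, 18, 42, 48, -38, 52]
  52 > parent -31 at index 4, swap → [70, 54, 28, 50, 52, -16, 18, 42, 48, -38, -31]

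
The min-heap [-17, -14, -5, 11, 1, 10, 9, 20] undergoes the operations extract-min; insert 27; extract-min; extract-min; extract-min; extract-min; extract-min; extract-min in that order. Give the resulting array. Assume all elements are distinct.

extract-min → returns -17:
  remove root -17; move last element 20 to root → [20, -14, -5, 11, 1, 10, 9]
  20 vs smaller child -14 at index 1, swap → [-14, 20, -5, 11, 1, 10, 9]
  20 vs smaller child 1 at index 4, swap → [-14, 1, -5, 11, 20, 10, 9]
insert 27:
  append 27 at index 7 → [-14, 1, -5, 11, 20, 10, 9, 27] (no swap needed)
extract-min → returns -14:
  remove root -14; move last element 27 to root → [27, 1, -5, 11, 20, 10, 9]
  27 vs smaller child -5 at index 2, swap → [-5, 1, 27, 11, 20, 10, 9]
  27 vs smaller child 9 at index 6, swap → [-5, 1, 9, 11, 20, 10, 27]
extract-min → returns -5:
  remove root -5; move last element 27 to root → [27, 1, 9, 11, 20, 10]
  27 vs smaller child 1 at index 1, swap → [1, 27, 9, 11, 20, 10]
  27 vs smaller child 11 at index 3, swap → [1, 11, 9, 27, 20, 10]
extract-min → returns 1:
  remove root 1; move last element 10 to root → [10, 11, 9, 27, 20]
  10 vs smaller child 9 at index 2, swap → [9, 11, 10, 27, 20]
extract-min → returns 9:
  remove root 9; move last element 20 to root → [20, 11, 10, 27]
  20 vs smaller child 10 at index 2, swap → [10, 11, 20, 27]
extract-min → returns 10:
  remove root 10; move last element 27 to root → [27, 11, 20]
  27 vs smaller child 11 at index 1, swap → [11, 27, 20]
extract-min → returns 11:
  remove root 11; move last element 20 to root → [20, 27] (no swap needed)

[20, 27]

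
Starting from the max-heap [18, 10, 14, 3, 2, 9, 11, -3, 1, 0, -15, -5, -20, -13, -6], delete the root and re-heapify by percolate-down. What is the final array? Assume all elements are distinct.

[14, 10, 11, 3, 2, 9, -6, -3, 1, 0, -15, -5, -20, -13]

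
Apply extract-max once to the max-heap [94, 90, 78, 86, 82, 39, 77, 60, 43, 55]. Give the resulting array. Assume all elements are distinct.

[90, 86, 78, 60, 82, 39, 77, 55, 43]

remove root 94; move last element 55 to root → [55, 90, 78, 86, 82, 39, 77, 60, 43]
55 vs larger child 90 at index 1, swap → [90, 55, 78, 86, 82, 39, 77, 60, 43]
55 vs larger child 86 at index 3, swap → [90, 86, 78, 55, 82, 39, 77, 60, 43]
55 vs larger child 60 at index 7, swap → [90, 86, 78, 60, 82, 39, 77, 55, 43]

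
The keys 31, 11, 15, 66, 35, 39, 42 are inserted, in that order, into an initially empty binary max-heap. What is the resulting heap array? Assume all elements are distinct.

Insert 31:
  append 31 at index 0 → [31] (no swap needed)
Insert 11:
  append 11 at index 1 → [31, 11] (no swap needed)
Insert 15:
  append 15 at index 2 → [31, 11, 15] (no swap needed)
Insert 66:
  append 66 at index 3 → [31, 11, 15, 66]
  66 > parent 11 at index 1, swap → [31, 66, 15, 11]
  66 > parent 31 at index 0, swap → [66, 31, 15, 11]
Insert 35:
  append 35 at index 4 → [66, 31, 15, 11, 35]
  35 > parent 31 at index 1, swap → [66, 35, 15, 11, 31]
Insert 39:
  append 39 at index 5 → [66, 35, 15, 11, 31, 39]
  39 > parent 15 at index 2, swap → [66, 35, 39, 11, 31, 15]
Insert 42:
  append 42 at index 6 → [66, 35, 39, 11, 31, 15, 42]
  42 > parent 39 at index 2, swap → [66, 35, 42, 11, 31, 15, 39]

[66, 35, 42, 11, 31, 15, 39]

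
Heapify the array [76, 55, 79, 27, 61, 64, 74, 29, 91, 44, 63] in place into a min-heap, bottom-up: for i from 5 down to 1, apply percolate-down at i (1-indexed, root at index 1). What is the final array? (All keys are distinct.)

sift down from index 5:
  61 vs smaller child 44 at index 10, swap → [76, 55, 79, 27, 44, 64, 74, 29, 91, 61, 63]
sift down from index 4: already satisfies heap property
sift down from index 3:
  79 vs smaller child 64 at index 6, swap → [76, 55, 64, 27, 44, 79, 74, 29, 91, 61, 63]
sift down from index 2:
  55 vs smaller child 27 at index 4, swap → [76, 27, 64, 55, 44, 79, 74, 29, 91, 61, 63]
  55 vs smaller child 29 at index 8, swap → [76, 27, 64, 29, 44, 79, 74, 55, 91, 61, 63]
sift down from index 1:
  76 vs smaller child 27 at index 2, swap → [27, 76, 64, 29, 44, 79, 74, 55, 91, 61, 63]
  76 vs smaller child 29 at index 4, swap → [27, 29, 64, 76, 44, 79, 74, 55, 91, 61, 63]
  76 vs smaller child 55 at index 8, swap → [27, 29, 64, 55, 44, 79, 74, 76, 91, 61, 63]

[27, 29, 64, 55, 44, 79, 74, 76, 91, 61, 63]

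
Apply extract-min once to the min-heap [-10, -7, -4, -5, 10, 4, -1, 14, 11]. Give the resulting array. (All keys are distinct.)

[-7, -5, -4, 11, 10, 4, -1, 14]

remove root -10; move last element 11 to root → [11, -7, -4, -5, 10, 4, -1, 14]
11 vs smaller child -7 at index 1, swap → [-7, 11, -4, -5, 10, 4, -1, 14]
11 vs smaller child -5 at index 3, swap → [-7, -5, -4, 11, 10, 4, -1, 14]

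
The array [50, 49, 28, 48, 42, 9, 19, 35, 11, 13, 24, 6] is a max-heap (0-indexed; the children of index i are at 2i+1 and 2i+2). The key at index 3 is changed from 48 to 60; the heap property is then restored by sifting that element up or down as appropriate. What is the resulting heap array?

set index 3 from 48 to 60 → [50, 49, 28, 60, 42, 9, 19, 35, 11, 13, 24, 6]
60 > parent 49 at index 1, swap → [50, 60, 28, 49, 42, 9, 19, 35, 11, 13, 24, 6]
60 > parent 50 at index 0, swap → [60, 50, 28, 49, 42, 9, 19, 35, 11, 13, 24, 6]

[60, 50, 28, 49, 42, 9, 19, 35, 11, 13, 24, 6]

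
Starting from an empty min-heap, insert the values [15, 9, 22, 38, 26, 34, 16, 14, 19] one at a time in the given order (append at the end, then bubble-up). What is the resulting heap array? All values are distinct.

Insert 15:
  append 15 at index 0 → [15] (no swap needed)
Insert 9:
  append 9 at index 1 → [15, 9]
  9 < parent 15 at index 0, swap → [9, 15]
Insert 22:
  append 22 at index 2 → [9, 15, 22] (no swap needed)
Insert 38:
  append 38 at index 3 → [9, 15, 22, 38] (no swap needed)
Insert 26:
  append 26 at index 4 → [9, 15, 22, 38, 26] (no swap needed)
Insert 34:
  append 34 at index 5 → [9, 15, 22, 38, 26, 34] (no swap needed)
Insert 16:
  append 16 at index 6 → [9, 15, 22, 38, 26, 34, 16]
  16 < parent 22 at index 2, swap → [9, 15, 16, 38, 26, 34, 22]
Insert 14:
  append 14 at index 7 → [9, 15, 16, 38, 26, 34, 22, 14]
  14 < parent 38 at index 3, swap → [9, 15, 16, 14, 26, 34, 22, 38]
  14 < parent 15 at index 1, swap → [9, 14, 16, 15, 26, 34, 22, 38]
Insert 19:
  append 19 at index 8 → [9, 14, 16, 15, 26, 34, 22, 38, 19] (no swap needed)

[9, 14, 16, 15, 26, 34, 22, 38, 19]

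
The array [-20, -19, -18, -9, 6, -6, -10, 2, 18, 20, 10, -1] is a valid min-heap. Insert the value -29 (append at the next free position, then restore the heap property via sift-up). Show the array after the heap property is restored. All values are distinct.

append -29 at index 12 → [-20, -19, -18, -9, 6, -6, -10, 2, 18, 20, 10, -1, -29]
-29 < parent -6 at index 5, swap → [-20, -19, -18, -9, 6, -29, -10, 2, 18, 20, 10, -1, -6]
-29 < parent -18 at index 2, swap → [-20, -19, -29, -9, 6, -18, -10, 2, 18, 20, 10, -1, -6]
-29 < parent -20 at index 0, swap → [-29, -19, -20, -9, 6, -18, -10, 2, 18, 20, 10, -1, -6]

[-29, -19, -20, -9, 6, -18, -10, 2, 18, 20, 10, -1, -6]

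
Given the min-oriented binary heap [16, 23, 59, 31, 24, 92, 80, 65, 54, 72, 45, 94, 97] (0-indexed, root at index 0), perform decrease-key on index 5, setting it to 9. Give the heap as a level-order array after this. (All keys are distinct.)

[9, 23, 16, 31, 24, 59, 80, 65, 54, 72, 45, 94, 97]

set index 5 from 92 to 9 → [16, 23, 59, 31, 24, 9, 80, 65, 54, 72, 45, 94, 97]
9 < parent 59 at index 2, swap → [16, 23, 9, 31, 24, 59, 80, 65, 54, 72, 45, 94, 97]
9 < parent 16 at index 0, swap → [9, 23, 16, 31, 24, 59, 80, 65, 54, 72, 45, 94, 97]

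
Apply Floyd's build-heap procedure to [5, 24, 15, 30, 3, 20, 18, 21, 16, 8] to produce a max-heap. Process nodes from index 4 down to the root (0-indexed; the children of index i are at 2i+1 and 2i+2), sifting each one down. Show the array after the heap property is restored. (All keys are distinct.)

sift down from index 4:
  3 vs only child 8 at index 9, swap → [5, 24, 15, 30, 8, 20, 18, 21, 16, 3]
sift down from index 3: already satisfies heap property
sift down from index 2:
  15 vs larger child 20 at index 5, swap → [5, 24, 20, 30, 8, 15, 18, 21, 16, 3]
sift down from index 1:
  24 vs larger child 30 at index 3, swap → [5, 30, 20, 24, 8, 15, 18, 21, 16, 3]
sift down from index 0:
  5 vs larger child 30 at index 1, swap → [30, 5, 20, 24, 8, 15, 18, 21, 16, 3]
  5 vs larger child 24 at index 3, swap → [30, 24, 20, 5, 8, 15, 18, 21, 16, 3]
  5 vs larger child 21 at index 7, swap → [30, 24, 20, 21, 8, 15, 18, 5, 16, 3]

[30, 24, 20, 21, 8, 15, 18, 5, 16, 3]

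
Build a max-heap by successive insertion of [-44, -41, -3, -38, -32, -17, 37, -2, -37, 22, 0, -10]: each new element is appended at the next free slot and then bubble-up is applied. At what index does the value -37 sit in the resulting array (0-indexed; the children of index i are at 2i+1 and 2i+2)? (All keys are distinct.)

8

Insert -44:
  append -44 at index 0 → [-44] (no swap needed)
Insert -41:
  append -41 at index 1 → [-44, -41]
  -41 > parent -44 at index 0, swap → [-41, -44]
Insert -3:
  append -3 at index 2 → [-41, -44, -3]
  -3 > parent -41 at index 0, swap → [-3, -44, -41]
Insert -38:
  append -38 at index 3 → [-3, -44, -41, -38]
  -38 > parent -44 at index 1, swap → [-3, -38, -41, -44]
Insert -32:
  append -32 at index 4 → [-3, -38, -41, -44, -32]
  -32 > parent -38 at index 1, swap → [-3, -32, -41, -44, -38]
Insert -17:
  append -17 at index 5 → [-3, -32, -41, -44, -38, -17]
  -17 > parent -41 at index 2, swap → [-3, -32, -17, -44, -38, -41]
Insert 37:
  append 37 at index 6 → [-3, -32, -17, -44, -38, -41, 37]
  37 > parent -17 at index 2, swap → [-3, -32, 37, -44, -38, -41, -17]
  37 > parent -3 at index 0, swap → [37, -32, -3, -44, -38, -41, -17]
Insert -2:
  append -2 at index 7 → [37, -32, -3, -44, -38, -41, -17, -2]
  -2 > parent -44 at index 3, swap → [37, -32, -3, -2, -38, -41, -17, -44]
  -2 > parent -32 at index 1, swap → [37, -2, -3, -32, -38, -41, -17, -44]
Insert -37:
  append -37 at index 8 → [37, -2, -3, -32, -38, -41, -17, -44, -37] (no swap needed)
Insert 22:
  append 22 at index 9 → [37, -2, -3, -32, -38, -41, -17, -44, -37, 22]
  22 > parent -38 at index 4, swap → [37, -2, -3, -32, 22, -41, -17, -44, -37, -38]
  22 > parent -2 at index 1, swap → [37, 22, -3, -32, -2, -41, -17, -44, -37, -38]
Insert 0:
  append 0 at index 10 → [37, 22, -3, -32, -2, -41, -17, -44, -37, -38, 0]
  0 > parent -2 at index 4, swap → [37, 22, -3, -32, 0, -41, -17, -44, -37, -38, -2]
Insert -10:
  append -10 at index 11 → [37, 22, -3, -32, 0, -41, -17, -44, -37, -38, -2, -10]
  -10 > parent -41 at index 5, swap → [37, 22, -3, -32, 0, -10, -17, -44, -37, -38, -2, -41]
resulting array: [37, 22, -3, -32, 0, -10, -17, -44, -37, -38, -2, -41]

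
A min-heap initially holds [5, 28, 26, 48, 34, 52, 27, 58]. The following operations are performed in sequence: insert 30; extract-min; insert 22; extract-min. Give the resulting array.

[26, 28, 27, 30, 34, 52, 48, 58]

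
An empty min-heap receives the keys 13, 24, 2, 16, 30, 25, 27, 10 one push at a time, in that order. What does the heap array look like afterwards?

[2, 10, 13, 16, 30, 25, 27, 24]

Insert 13:
  append 13 at index 0 → [13] (no swap needed)
Insert 24:
  append 24 at index 1 → [13, 24] (no swap needed)
Insert 2:
  append 2 at index 2 → [13, 24, 2]
  2 < parent 13 at index 0, swap → [2, 24, 13]
Insert 16:
  append 16 at index 3 → [2, 24, 13, 16]
  16 < parent 24 at index 1, swap → [2, 16, 13, 24]
Insert 30:
  append 30 at index 4 → [2, 16, 13, 24, 30] (no swap needed)
Insert 25:
  append 25 at index 5 → [2, 16, 13, 24, 30, 25] (no swap needed)
Insert 27:
  append 27 at index 6 → [2, 16, 13, 24, 30, 25, 27] (no swap needed)
Insert 10:
  append 10 at index 7 → [2, 16, 13, 24, 30, 25, 27, 10]
  10 < parent 24 at index 3, swap → [2, 16, 13, 10, 30, 25, 27, 24]
  10 < parent 16 at index 1, swap → [2, 10, 13, 16, 30, 25, 27, 24]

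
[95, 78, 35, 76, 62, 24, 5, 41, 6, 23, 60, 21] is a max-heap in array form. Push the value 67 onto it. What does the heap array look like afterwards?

append 67 at index 12 → [95, 78, 35, 76, 62, 24, 5, 41, 6, 23, 60, 21, 67]
67 > parent 24 at index 5, swap → [95, 78, 35, 76, 62, 67, 5, 41, 6, 23, 60, 21, 24]
67 > parent 35 at index 2, swap → [95, 78, 67, 76, 62, 35, 5, 41, 6, 23, 60, 21, 24]

[95, 78, 67, 76, 62, 35, 5, 41, 6, 23, 60, 21, 24]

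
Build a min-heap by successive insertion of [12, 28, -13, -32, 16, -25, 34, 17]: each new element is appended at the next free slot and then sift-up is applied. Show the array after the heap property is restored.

Insert 12:
  append 12 at index 0 → [12] (no swap needed)
Insert 28:
  append 28 at index 1 → [12, 28] (no swap needed)
Insert -13:
  append -13 at index 2 → [12, 28, -13]
  -13 < parent 12 at index 0, swap → [-13, 28, 12]
Insert -32:
  append -32 at index 3 → [-13, 28, 12, -32]
  -32 < parent 28 at index 1, swap → [-13, -32, 12, 28]
  -32 < parent -13 at index 0, swap → [-32, -13, 12, 28]
Insert 16:
  append 16 at index 4 → [-32, -13, 12, 28, 16] (no swap needed)
Insert -25:
  append -25 at index 5 → [-32, -13, 12, 28, 16, -25]
  -25 < parent 12 at index 2, swap → [-32, -13, -25, 28, 16, 12]
Insert 34:
  append 34 at index 6 → [-32, -13, -25, 28, 16, 12, 34] (no swap needed)
Insert 17:
  append 17 at index 7 → [-32, -13, -25, 28, 16, 12, 34, 17]
  17 < parent 28 at index 3, swap → [-32, -13, -25, 17, 16, 12, 34, 28]

[-32, -13, -25, 17, 16, 12, 34, 28]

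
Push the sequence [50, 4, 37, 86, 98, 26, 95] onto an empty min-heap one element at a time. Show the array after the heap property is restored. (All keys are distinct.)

[4, 50, 26, 86, 98, 37, 95]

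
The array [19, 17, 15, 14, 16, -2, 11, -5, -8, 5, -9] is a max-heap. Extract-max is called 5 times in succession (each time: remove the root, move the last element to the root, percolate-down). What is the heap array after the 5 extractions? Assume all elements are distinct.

[11, 5, -2, -5, -9, -8]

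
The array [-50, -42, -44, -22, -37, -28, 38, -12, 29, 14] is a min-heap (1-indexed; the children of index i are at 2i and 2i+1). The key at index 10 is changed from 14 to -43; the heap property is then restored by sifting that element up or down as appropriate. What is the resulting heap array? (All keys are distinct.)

[-50, -43, -44, -22, -42, -28, 38, -12, 29, -37]

set index 10 from 14 to -43 → [-50, -42, -44, -22, -37, -28, 38, -12, 29, -43]
-43 < parent -37 at index 5, swap → [-50, -42, -44, -22, -43, -28, 38, -12, 29, -37]
-43 < parent -42 at index 2, swap → [-50, -43, -44, -22, -42, -28, 38, -12, 29, -37]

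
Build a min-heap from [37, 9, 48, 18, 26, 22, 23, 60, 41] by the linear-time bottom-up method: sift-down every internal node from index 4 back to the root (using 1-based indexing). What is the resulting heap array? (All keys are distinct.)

sift down from index 4: already satisfies heap property
sift down from index 3:
  48 vs smaller child 22 at index 6, swap → [37, 9, 22, 18, 26, 48, 23, 60, 41]
sift down from index 2: already satisfies heap property
sift down from index 1:
  37 vs smaller child 9 at index 2, swap → [9, 37, 22, 18, 26, 48, 23, 60, 41]
  37 vs smaller child 18 at index 4, swap → [9, 18, 22, 37, 26, 48, 23, 60, 41]

[9, 18, 22, 37, 26, 48, 23, 60, 41]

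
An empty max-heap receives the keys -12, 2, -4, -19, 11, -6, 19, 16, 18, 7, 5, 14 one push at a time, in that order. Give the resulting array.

Insert -12:
  append -12 at index 0 → [-12] (no swap needed)
Insert 2:
  append 2 at index 1 → [-12, 2]
  2 > parent -12 at index 0, swap → [2, -12]
Insert -4:
  append -4 at index 2 → [2, -12, -4] (no swap needed)
Insert -19:
  append -19 at index 3 → [2, -12, -4, -19] (no swap needed)
Insert 11:
  append 11 at index 4 → [2, -12, -4, -19, 11]
  11 > parent -12 at index 1, swap → [2, 11, -4, -19, -12]
  11 > parent 2 at index 0, swap → [11, 2, -4, -19, -12]
Insert -6:
  append -6 at index 5 → [11, 2, -4, -19, -12, -6] (no swap needed)
Insert 19:
  append 19 at index 6 → [11, 2, -4, -19, -12, -6, 19]
  19 > parent -4 at index 2, swap → [11, 2, 19, -19, -12, -6, -4]
  19 > parent 11 at index 0, swap → [19, 2, 11, -19, -12, -6, -4]
Insert 16:
  append 16 at index 7 → [19, 2, 11, -19, -12, -6, -4, 16]
  16 > parent -19 at index 3, swap → [19, 2, 11, 16, -12, -6, -4, -19]
  16 > parent 2 at index 1, swap → [19, 16, 11, 2, -12, -6, -4, -19]
Insert 18:
  append 18 at index 8 → [19, 16, 11, 2, -12, -6, -4, -19, 18]
  18 > parent 2 at index 3, swap → [19, 16, 11, 18, -12, -6, -4, -19, 2]
  18 > parent 16 at index 1, swap → [19, 18, 11, 16, -12, -6, -4, -19, 2]
Insert 7:
  append 7 at index 9 → [19, 18, 11, 16, -12, -6, -4, -19, 2, 7]
  7 > parent -12 at index 4, swap → [19, 18, 11, 16, 7, -6, -4, -19, 2, -12]
Insert 5:
  append 5 at index 10 → [19, 18, 11, 16, 7, -6, -4, -19, 2, -12, 5] (no swap needed)
Insert 14:
  append 14 at index 11 → [19, 18, 11, 16, 7, -6, -4, -19, 2, -12, 5, 14]
  14 > parent -6 at index 5, swap → [19, 18, 11, 16, 7, 14, -4, -19, 2, -12, 5, -6]
  14 > parent 11 at index 2, swap → [19, 18, 14, 16, 7, 11, -4, -19, 2, -12, 5, -6]

[19, 18, 14, 16, 7, 11, -4, -19, 2, -12, 5, -6]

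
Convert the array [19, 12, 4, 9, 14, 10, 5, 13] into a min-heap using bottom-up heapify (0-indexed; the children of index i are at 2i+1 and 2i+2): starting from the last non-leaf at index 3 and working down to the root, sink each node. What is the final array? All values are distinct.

sift down from index 3: already satisfies heap property
sift down from index 2: already satisfies heap property
sift down from index 1:
  12 vs smaller child 9 at index 3, swap → [19, 9, 4, 12, 14, 10, 5, 13]
sift down from index 0:
  19 vs smaller child 4 at index 2, swap → [4, 9, 19, 12, 14, 10, 5, 13]
  19 vs smaller child 5 at index 6, swap → [4, 9, 5, 12, 14, 10, 19, 13]

[4, 9, 5, 12, 14, 10, 19, 13]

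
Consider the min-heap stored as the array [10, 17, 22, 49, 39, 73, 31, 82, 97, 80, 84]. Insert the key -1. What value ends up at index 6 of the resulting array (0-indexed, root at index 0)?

31

append -1 at index 11 → [10, 17, 22, 49, 39, 73, 31, 82, 97, 80, 84, -1]
-1 < parent 73 at index 5, swap → [10, 17, 22, 49, 39, -1, 31, 82, 97, 80, 84, 73]
-1 < parent 22 at index 2, swap → [10, 17, -1, 49, 39, 22, 31, 82, 97, 80, 84, 73]
-1 < parent 10 at index 0, swap → [-1, 17, 10, 49, 39, 22, 31, 82, 97, 80, 84, 73]
resulting array: [-1, 17, 10, 49, 39, 22, 31, 82, 97, 80, 84, 73]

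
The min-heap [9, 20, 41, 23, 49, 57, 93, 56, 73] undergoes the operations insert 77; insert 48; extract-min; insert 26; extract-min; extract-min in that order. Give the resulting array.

insert 77:
  append 77 at index 9 → [9, 20, 41, 23, 49, 57, 93, 56, 73, 77] (no swap needed)
insert 48:
  append 48 at index 10 → [9, 20, 41, 23, 49, 57, 93, 56, 73, 77, 48]
  48 < parent 49 at index 4, swap → [9, 20, 41, 23, 48, 57, 93, 56, 73, 77, 49]
extract-min → returns 9:
  remove root 9; move last element 49 to root → [49, 20, 41, 23, 48, 57, 93, 56, 73, 77]
  49 vs smaller child 20 at index 1, swap → [20, 49, 41, 23, 48, 57, 93, 56, 73, 77]
  49 vs smaller child 23 at index 3, swap → [20, 23, 41, 49, 48, 57, 93, 56, 73, 77]
insert 26:
  append 26 at index 10 → [20, 23, 41, 49, 48, 57, 93, 56, 73, 77, 26]
  26 < parent 48 at index 4, swap → [20, 23, 41, 49, 26, 57, 93, 56, 73, 77, 48]
extract-min → returns 20:
  remove root 20; move last element 48 to root → [48, 23, 41, 49, 26, 57, 93, 56, 73, 77]
  48 vs smaller child 23 at index 1, swap → [23, 48, 41, 49, 26, 57, 93, 56, 73, 77]
  48 vs smaller child 26 at index 4, swap → [23, 26, 41, 49, 48, 57, 93, 56, 73, 77]
extract-min → returns 23:
  remove root 23; move last element 77 to root → [77, 26, 41, 49, 48, 57, 93, 56, 73]
  77 vs smaller child 26 at index 1, swap → [26, 77, 41, 49, 48, 57, 93, 56, 73]
  77 vs smaller child 48 at index 4, swap → [26, 48, 41, 49, 77, 57, 93, 56, 73]

[26, 48, 41, 49, 77, 57, 93, 56, 73]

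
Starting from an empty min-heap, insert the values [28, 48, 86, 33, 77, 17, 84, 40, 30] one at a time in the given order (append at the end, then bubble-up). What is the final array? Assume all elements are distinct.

Insert 28:
  append 28 at index 0 → [28] (no swap needed)
Insert 48:
  append 48 at index 1 → [28, 48] (no swap needed)
Insert 86:
  append 86 at index 2 → [28, 48, 86] (no swap needed)
Insert 33:
  append 33 at index 3 → [28, 48, 86, 33]
  33 < parent 48 at index 1, swap → [28, 33, 86, 48]
Insert 77:
  append 77 at index 4 → [28, 33, 86, 48, 77] (no swap needed)
Insert 17:
  append 17 at index 5 → [28, 33, 86, 48, 77, 17]
  17 < parent 86 at index 2, swap → [28, 33, 17, 48, 77, 86]
  17 < parent 28 at index 0, swap → [17, 33, 28, 48, 77, 86]
Insert 84:
  append 84 at index 6 → [17, 33, 28, 48, 77, 86, 84] (no swap needed)
Insert 40:
  append 40 at index 7 → [17, 33, 28, 48, 77, 86, 84, 40]
  40 < parent 48 at index 3, swap → [17, 33, 28, 40, 77, 86, 84, 48]
Insert 30:
  append 30 at index 8 → [17, 33, 28, 40, 77, 86, 84, 48, 30]
  30 < parent 40 at index 3, swap → [17, 33, 28, 30, 77, 86, 84, 48, 40]
  30 < parent 33 at index 1, swap → [17, 30, 28, 33, 77, 86, 84, 48, 40]

[17, 30, 28, 33, 77, 86, 84, 48, 40]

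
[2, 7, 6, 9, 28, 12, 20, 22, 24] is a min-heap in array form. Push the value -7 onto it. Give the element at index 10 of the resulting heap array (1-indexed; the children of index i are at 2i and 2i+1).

28

append -7 at index 10 → [2, 7, 6, 9, 28, 12, 20, 22, 24, -7]
-7 < parent 28 at index 5, swap → [2, 7, 6, 9, -7, 12, 20, 22, 24, 28]
-7 < parent 7 at index 2, swap → [2, -7, 6, 9, 7, 12, 20, 22, 24, 28]
-7 < parent 2 at index 1, swap → [-7, 2, 6, 9, 7, 12, 20, 22, 24, 28]
resulting array: [-7, 2, 6, 9, 7, 12, 20, 22, 24, 28]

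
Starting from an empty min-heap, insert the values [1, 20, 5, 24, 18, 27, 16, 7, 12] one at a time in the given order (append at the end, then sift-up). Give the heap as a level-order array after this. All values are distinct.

Insert 1:
  append 1 at index 0 → [1] (no swap needed)
Insert 20:
  append 20 at index 1 → [1, 20] (no swap needed)
Insert 5:
  append 5 at index 2 → [1, 20, 5] (no swap needed)
Insert 24:
  append 24 at index 3 → [1, 20, 5, 24] (no swap needed)
Insert 18:
  append 18 at index 4 → [1, 20, 5, 24, 18]
  18 < parent 20 at index 1, swap → [1, 18, 5, 24, 20]
Insert 27:
  append 27 at index 5 → [1, 18, 5, 24, 20, 27] (no swap needed)
Insert 16:
  append 16 at index 6 → [1, 18, 5, 24, 20, 27, 16] (no swap needed)
Insert 7:
  append 7 at index 7 → [1, 18, 5, 24, 20, 27, 16, 7]
  7 < parent 24 at index 3, swap → [1, 18, 5, 7, 20, 27, 16, 24]
  7 < parent 18 at index 1, swap → [1, 7, 5, 18, 20, 27, 16, 24]
Insert 12:
  append 12 at index 8 → [1, 7, 5, 18, 20, 27, 16, 24, 12]
  12 < parent 18 at index 3, swap → [1, 7, 5, 12, 20, 27, 16, 24, 18]

[1, 7, 5, 12, 20, 27, 16, 24, 18]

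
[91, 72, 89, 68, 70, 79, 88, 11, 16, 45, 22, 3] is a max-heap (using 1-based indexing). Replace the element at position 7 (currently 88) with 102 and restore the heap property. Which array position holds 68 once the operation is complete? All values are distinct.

4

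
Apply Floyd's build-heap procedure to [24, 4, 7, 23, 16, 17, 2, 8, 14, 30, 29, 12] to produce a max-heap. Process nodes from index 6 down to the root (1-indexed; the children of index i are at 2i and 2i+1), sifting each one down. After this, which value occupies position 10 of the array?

16

sift down from index 6: already satisfies heap property
sift down from index 5:
  16 vs larger child 30 at index 10, swap → [24, 4, 7, 23, 30, 17, 2, 8, 14, 16, 29, 12]
sift down from index 4: already satisfies heap property
sift down from index 3:
  7 vs larger child 17 at index 6, swap → [24, 4, 17, 23, 30, 7, 2, 8, 14, 16, 29, 12]
  7 vs only child 12 at index 12, swap → [24, 4, 17, 23, 30, 12, 2, 8, 14, 16, 29, 7]
sift down from index 2:
  4 vs larger child 30 at index 5, swap → [24, 30, 17, 23, 4, 12, 2, 8, 14, 16, 29, 7]
  4 vs larger child 29 at index 11, swap → [24, 30, 17, 23, 29, 12, 2, 8, 14, 16, 4, 7]
sift down from index 1:
  24 vs larger child 30 at index 2, swap → [30, 24, 17, 23, 29, 12, 2, 8, 14, 16, 4, 7]
  24 vs larger child 29 at index 5, swap → [30, 29, 17, 23, 24, 12, 2, 8, 14, 16, 4, 7]
resulting array: [30, 29, 17, 23, 24, 12, 2, 8, 14, 16, 4, 7]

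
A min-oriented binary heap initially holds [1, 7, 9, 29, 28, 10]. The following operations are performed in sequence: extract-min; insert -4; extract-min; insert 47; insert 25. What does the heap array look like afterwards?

[7, 10, 9, 29, 28, 47, 25]

extract-min → returns 1:
  remove root 1; move last element 10 to root → [10, 7, 9, 29, 28]
  10 vs smaller child 7 at index 1, swap → [7, 10, 9, 29, 28]
insert -4:
  append -4 at index 5 → [7, 10, 9, 29, 28, -4]
  -4 < parent 9 at index 2, swap → [7, 10, -4, 29, 28, 9]
  -4 < parent 7 at index 0, swap → [-4, 10, 7, 29, 28, 9]
extract-min → returns -4:
  remove root -4; move last element 9 to root → [9, 10, 7, 29, 28]
  9 vs smaller child 7 at index 2, swap → [7, 10, 9, 29, 28]
insert 47:
  append 47 at index 5 → [7, 10, 9, 29, 28, 47] (no swap needed)
insert 25:
  append 25 at index 6 → [7, 10, 9, 29, 28, 47, 25] (no swap needed)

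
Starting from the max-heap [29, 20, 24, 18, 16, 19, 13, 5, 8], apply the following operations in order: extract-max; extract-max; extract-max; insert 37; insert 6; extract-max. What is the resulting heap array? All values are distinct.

extract-max → returns 29:
  remove root 29; move last element 8 to root → [8, 20, 24, 18, 16, 19, 13, 5]
  8 vs larger child 24 at index 2, swap → [24, 20, 8, 18, 16, 19, 13, 5]
  8 vs larger child 19 at index 5, swap → [24, 20, 19, 18, 16, 8, 13, 5]
extract-max → returns 24:
  remove root 24; move last element 5 to root → [5, 20, 19, 18, 16, 8, 13]
  5 vs larger child 20 at index 1, swap → [20, 5, 19, 18, 16, 8, 13]
  5 vs larger child 18 at index 3, swap → [20, 18, 19, 5, 16, 8, 13]
extract-max → returns 20:
  remove root 20; move last element 13 to root → [13, 18, 19, 5, 16, 8]
  13 vs larger child 19 at index 2, swap → [19, 18, 13, 5, 16, 8]
insert 37:
  append 37 at index 6 → [19, 18, 13, 5, 16, 8, 37]
  37 > parent 13 at index 2, swap → [19, 18, 37, 5, 16, 8, 13]
  37 > parent 19 at index 0, swap → [37, 18, 19, 5, 16, 8, 13]
insert 6:
  append 6 at index 7 → [37, 18, 19, 5, 16, 8, 13, 6]
  6 > parent 5 at index 3, swap → [37, 18, 19, 6, 16, 8, 13, 5]
extract-max → returns 37:
  remove root 37; move last element 5 to root → [5, 18, 19, 6, 16, 8, 13]
  5 vs larger child 19 at index 2, swap → [19, 18, 5, 6, 16, 8, 13]
  5 vs larger child 13 at index 6, swap → [19, 18, 13, 6, 16, 8, 5]

[19, 18, 13, 6, 16, 8, 5]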